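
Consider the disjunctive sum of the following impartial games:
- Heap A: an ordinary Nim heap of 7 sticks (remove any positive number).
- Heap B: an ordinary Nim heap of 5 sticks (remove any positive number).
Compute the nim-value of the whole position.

2

Heap A is a plain Nim heap of size 7, so its Grundy value is 7.
Heap B is a plain Nim heap of size 5, so its Grundy value is 5.
The value of a disjunctive sum is the nim-sum of the parts.
Combined value = 7 XOR 5 = 2.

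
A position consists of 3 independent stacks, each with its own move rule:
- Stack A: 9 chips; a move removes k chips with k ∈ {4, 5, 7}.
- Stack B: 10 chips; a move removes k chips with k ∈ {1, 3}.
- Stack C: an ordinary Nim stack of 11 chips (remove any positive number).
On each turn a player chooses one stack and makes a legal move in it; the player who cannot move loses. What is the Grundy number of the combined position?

Build the Grundy sequence for stack A with g(k) = mex{g(k−s) : s ∈ {4, 5, 7}, s ≤ k}:
g(0) = mex{} = 0
g(1) = mex{} = 0
g(2) = mex{} = 0
g(3) = mex{} = 0
g(4) = mex{0} = 1
g(5) = mex{0} = 1
g(6) = mex{0} = 1
g(7) = mex{0} = 1
g(8) = mex{0,1} = 2
g(9) = mex{0,1} = 2
So g(9) = 2.
For stack B, compute g(0), g(1), … with moves {1, 3}:
k:     0  1  2  3  4  5  6  7  8  9 10
g(k):  0  1  0  1  0  1  0  1  0  1  0
So g(10) = 0.
Stack C is a plain Nim stack of size 11, so its Grundy value is 11.
By the Sprague-Grundy theorem, the Grundy value of a sum of independent games is the XOR of the component values.
Combined value = 2 XOR 0 XOR 11 = 9.

9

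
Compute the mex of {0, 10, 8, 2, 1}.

The values 0, 1, 2 are all present; 3 is the first non-negative integer missing from the set.

3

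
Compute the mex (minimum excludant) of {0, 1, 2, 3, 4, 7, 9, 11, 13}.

The values 0, 1, 2, 3, 4 are all present; 5 is the first non-negative integer missing from the set.

5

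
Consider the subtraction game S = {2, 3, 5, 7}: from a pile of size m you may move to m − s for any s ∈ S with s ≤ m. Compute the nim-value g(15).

Grundy values for subtraction set {2, 3, 5, 7}:
k:     0  1  2  3  4  5  6  7  8  9 10 11 12 13 14 15
g(k):  0  0  1  1  2  2  3  3  4  0  0  1  1  2  2  3
So g(15) = 3.

3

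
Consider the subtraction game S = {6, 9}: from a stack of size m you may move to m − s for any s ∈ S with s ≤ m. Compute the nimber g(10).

1

Compute g(0), g(1), … for moves {6, 9}:
g(0) = mex{} = 0
g(1) = mex{} = 0
g(2) = mex{} = 0
g(3) = mex{} = 0
g(4) = mex{} = 0
g(5) = mex{} = 0
g(6) = mex{0} = 1
g(7) = mex{0} = 1
g(8) = mex{0} = 1
g(9) = mex{0} = 1
g(10) = mex{0} = 1
So g(10) = 1.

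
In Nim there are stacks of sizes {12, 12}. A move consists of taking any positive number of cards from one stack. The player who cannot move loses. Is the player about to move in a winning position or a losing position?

Nim-sum: 12 ^ 12 = 0.
The nim-sum is 0, so this is a P-position: the player to move is in a losing position under optimal play.

Losing position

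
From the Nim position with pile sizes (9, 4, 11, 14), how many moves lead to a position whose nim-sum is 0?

Bitwise XOR of the heap sizes:
  1001  (9)
  0100  (4)
  1011  (11)
  1110  (14)
  ----
  1000  (8)
The overall nim-sum is X = 8. A pile of size p has a winning move iff p XOR X < p (reduce it to p XOR X).
  9: 9 XOR 8 = 1 < 9 — winning move (to 1).
  4: 4 XOR 8 = 12 ≥ 4 — no move.
  11: 11 XOR 8 = 3 < 11 — winning move (to 3).
  14: 14 XOR 8 = 6 < 14 — winning move (to 6).
That gives 3 winning moves.

3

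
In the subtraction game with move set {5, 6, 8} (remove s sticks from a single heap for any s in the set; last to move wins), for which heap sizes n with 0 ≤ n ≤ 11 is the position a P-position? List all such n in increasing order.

0, 1, 2, 3, 4

Compute g(0), g(1), … for moves {5, 6, 8}:
k:     0  1  2  3  4  5  6  7  8  9 10 11
g(k):  0  0  0  0  0  1  1  1  1  1  2  2
The P-positions (g = 0) in 0..11 are 0, 1, 2, 3, 4.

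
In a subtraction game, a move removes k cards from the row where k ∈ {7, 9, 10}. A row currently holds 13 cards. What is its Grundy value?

Compute g(0), g(1), … for moves {7, 9, 10}:
g(0) = mex{} = 0
g(1) = mex{} = 0
g(2) = mex{} = 0
g(3) = mex{} = 0
g(4) = mex{} = 0
g(5) = mex{} = 0
g(6) = mex{} = 0
g(7) = mex{0} = 1
g(8) = mex{0} = 1
g(9) = mex{0} = 1
g(10) = mex{0} = 1
g(11) = mex{0} = 1
g(12) = mex{0} = 1
g(13) = mex{0} = 1
So g(13) = 1.

1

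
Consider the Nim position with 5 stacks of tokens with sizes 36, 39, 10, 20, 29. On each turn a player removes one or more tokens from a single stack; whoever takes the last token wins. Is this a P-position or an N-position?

P-position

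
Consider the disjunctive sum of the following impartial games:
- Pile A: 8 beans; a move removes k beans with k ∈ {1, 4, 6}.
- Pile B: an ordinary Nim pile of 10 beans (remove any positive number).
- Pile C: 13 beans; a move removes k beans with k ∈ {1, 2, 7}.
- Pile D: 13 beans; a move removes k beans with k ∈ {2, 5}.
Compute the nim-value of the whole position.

11

Build the Grundy sequence for pile A with g(k) = mex{g(k−s) : s ∈ {1, 4, 6}, s ≤ k}:
k:     0  1  2  3  4  5  6  7  8
g(k):  0  1  0  1  2  0  1  0  1
So g(8) = 1.
Pile B is a plain Nim pile of size 10, so its Grundy value is 10.
Grundy values for pile C (subtraction set {1, 2, 7}):
k:     0  1  2  3  4  5  6  7  8  9 10 11 12 13
g(k):  0  1  2  0  1  2  0  1  2  0  1  2  0  1
So g(13) = 1.
Grundy values for pile D (subtraction set {2, 5}):
g(0) = mex{} = 0
g(1) = mex{} = 0
g(2) = mex{0} = 1
g(3) = mex{0} = 1
g(4) = mex{1} = 0
g(5) = mex{0,1} = 2
g(6) = mex{0} = 1
g(7) = mex{1,2} = 0
g(8) = mex{1} = 0
g(9) = mex{0} = 1
g(10) = mex{0,2} = 1
g(11) = mex{1} = 0
g(12) = mex{0,1} = 2
g(13) = mex{0} = 1
So g(13) = 1.
By the Sprague-Grundy theorem, the Grundy value of a sum of independent games is the XOR of the component values.
Combined value = 1 ⊕ 10 ⊕ 1 ⊕ 1 = 11.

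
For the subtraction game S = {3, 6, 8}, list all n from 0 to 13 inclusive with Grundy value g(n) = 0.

Compute g(0), g(1), … for moves {3, 6, 8}:
g(0) = mex{} = 0
g(1) = mex{} = 0
g(2) = mex{} = 0
g(3) = mex{0} = 1
g(4) = mex{0} = 1
g(5) = mex{0} = 1
g(6) = mex{0,1} = 2
g(7) = mex{0,1} = 2
g(8) = mex{0,1} = 2
g(9) = mex{0,1,2} = 3
g(10) = mex{0,1,2} = 3
g(11) = mex{1,2} = 0
g(12) = mex{1,2,3} = 0
g(13) = mex{1,2,3} = 0
The P-positions (g = 0) in 0..13 are 0, 1, 2, 11, 12, 13.

0, 1, 2, 11, 12, 13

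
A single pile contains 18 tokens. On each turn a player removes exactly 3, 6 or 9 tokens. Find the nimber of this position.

2

Compute g(0), g(1), … for moves {3, 6, 9}:
k:     0  1  2  3  4  5  6  7  8  9 10 11 12 13 14 15 16 17 18
g(k):  0  0  0  1  1  1  2  2  2  3  3  3  0  0  0  1  1  1  2
So g(18) = 2.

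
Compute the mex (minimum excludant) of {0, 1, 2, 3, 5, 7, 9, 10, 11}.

The values 0, 1, 2, 3 are all present; 4 is the first non-negative integer missing from the set.

4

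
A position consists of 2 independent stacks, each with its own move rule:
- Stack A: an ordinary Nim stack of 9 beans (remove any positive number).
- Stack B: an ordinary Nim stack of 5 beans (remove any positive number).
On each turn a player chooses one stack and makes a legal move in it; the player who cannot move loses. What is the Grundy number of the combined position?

12

Stack A is a plain Nim stack of size 9, so its Grundy value is 9.
Stack B is a plain Nim stack of size 5, so its Grundy value is 5.
By the Sprague-Grundy theorem, the Grundy value of a sum of independent games is the XOR of the component values.
Combined value = 9 ⊕ 5 = 12.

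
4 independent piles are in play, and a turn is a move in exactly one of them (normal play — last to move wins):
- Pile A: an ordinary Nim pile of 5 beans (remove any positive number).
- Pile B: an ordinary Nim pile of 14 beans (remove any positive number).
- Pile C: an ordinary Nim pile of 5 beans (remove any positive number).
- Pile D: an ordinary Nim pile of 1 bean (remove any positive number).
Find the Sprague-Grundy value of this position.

Pile A is a plain Nim pile of size 5, so its Grundy value is 5.
Pile B is a plain Nim pile of size 14, so its Grundy value is 14.
Pile C is a plain Nim pile of size 5, so its Grundy value is 5.
Pile D is a plain Nim pile of size 1, so its Grundy value is 1.
By the Sprague-Grundy theorem, the Grundy value of a sum of independent games is the XOR of the component values.
Combined value = 5 XOR 14 XOR 5 XOR 1 = 15.

15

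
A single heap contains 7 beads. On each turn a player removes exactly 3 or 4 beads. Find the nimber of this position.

Compute g(0), g(1), … for moves {3, 4}:
g(0) = mex{} = 0
g(1) = mex{} = 0
g(2) = mex{} = 0
g(3) = mex{0} = 1
g(4) = mex{0} = 1
g(5) = mex{0} = 1
g(6) = mex{0,1} = 2
g(7) = mex{1} = 0
So g(7) = 0.

0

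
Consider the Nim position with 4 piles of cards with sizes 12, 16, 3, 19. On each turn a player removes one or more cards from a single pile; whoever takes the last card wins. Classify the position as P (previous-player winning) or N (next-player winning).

In binary:
  01100  (12)
  10000  (16)
  00011  (3)
  10011  (19)
  -----
  01100  (12)
The nim-sum is 12 ≠ 0, so this is an N-position: the player to move can win.

N-position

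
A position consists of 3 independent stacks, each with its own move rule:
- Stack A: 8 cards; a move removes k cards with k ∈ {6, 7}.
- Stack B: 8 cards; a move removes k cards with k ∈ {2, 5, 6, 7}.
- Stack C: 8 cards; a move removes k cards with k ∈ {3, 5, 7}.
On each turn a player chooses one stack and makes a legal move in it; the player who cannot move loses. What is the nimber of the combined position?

1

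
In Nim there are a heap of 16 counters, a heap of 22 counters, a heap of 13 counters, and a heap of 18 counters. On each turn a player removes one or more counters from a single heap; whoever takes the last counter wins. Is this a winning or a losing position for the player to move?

Compute the nim-sum pairwise:
16 ⊕ 22 = 6
6 ⊕ 13 = 11
11 ⊕ 18 = 25
The nim-sum is 25 ≠ 0, so this is an N-position: the player to move can win.

Winning position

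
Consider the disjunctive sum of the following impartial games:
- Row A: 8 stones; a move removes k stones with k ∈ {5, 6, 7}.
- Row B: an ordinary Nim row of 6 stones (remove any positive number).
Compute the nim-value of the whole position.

For row A, compute g(0), g(1), … with moves {5, 6, 7}:
k:     0  1  2  3  4  5  6  7  8
g(k):  0  0  0  0  0  1  1  1  1
So g(8) = 1.
Row B is a plain Nim row of size 6, so its Grundy value is 6.
By the Sprague-Grundy theorem, the Grundy value of a sum of independent games is the XOR of the component values.
Combined value = 1 ⊕ 6 = 7.

7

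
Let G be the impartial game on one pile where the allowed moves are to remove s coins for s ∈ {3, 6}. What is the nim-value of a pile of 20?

0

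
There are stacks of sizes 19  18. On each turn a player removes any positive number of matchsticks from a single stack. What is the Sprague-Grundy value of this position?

Compute the nim-sum pairwise:
19 XOR 18 = 1

1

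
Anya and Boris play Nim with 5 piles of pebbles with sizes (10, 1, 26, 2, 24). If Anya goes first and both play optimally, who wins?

Anya wins

Bitwise XOR of the heap sizes:
  01010  (10)
  00001  (1)
  11010  (26)
  00010  (2)
  11000  (24)
  -----
  01011  (11)
The nim-sum is 11 ≠ 0, so this is an N-position: the player to move can win; Anya has a winning move.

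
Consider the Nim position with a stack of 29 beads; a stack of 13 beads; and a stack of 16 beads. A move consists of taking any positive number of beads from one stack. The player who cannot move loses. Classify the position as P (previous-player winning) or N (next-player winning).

Compute the nim-sum pairwise:
29 XOR 13 = 16
16 XOR 16 = 0
The nim-sum is 0, so this is a P-position: the player to move is in a losing position under optimal play.

P-position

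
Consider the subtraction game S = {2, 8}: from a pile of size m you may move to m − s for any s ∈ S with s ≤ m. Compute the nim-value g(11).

Compute g(0), g(1), … for moves {2, 8}:
g(0) = mex{} = 0
g(1) = mex{} = 0
g(2) = mex{0} = 1
g(3) = mex{0} = 1
g(4) = mex{1} = 0
g(5) = mex{1} = 0
g(6) = mex{0} = 1
g(7) = mex{0} = 1
g(8) = mex{0,1} = 2
g(9) = mex{0,1} = 2
g(10) = mex{1,2} = 0
g(11) = mex{1,2} = 0
So g(11) = 0.

0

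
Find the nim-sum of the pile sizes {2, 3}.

1

Bitwise XOR of the heap sizes:
  10  (2)
  11  (3)
  --
  01  (1)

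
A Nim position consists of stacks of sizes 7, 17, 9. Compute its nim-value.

31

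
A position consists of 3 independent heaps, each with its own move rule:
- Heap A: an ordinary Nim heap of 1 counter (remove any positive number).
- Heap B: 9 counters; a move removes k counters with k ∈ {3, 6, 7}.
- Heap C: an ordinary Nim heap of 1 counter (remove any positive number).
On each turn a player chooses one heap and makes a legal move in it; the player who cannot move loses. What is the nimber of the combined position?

3

Heap A is a plain Nim heap of size 1, so its Grundy value is 1.
Grundy values for heap B (subtraction set {3, 6, 7}):
g(0) = mex{} = 0
g(1) = mex{} = 0
g(2) = mex{} = 0
g(3) = mex{0} = 1
g(4) = mex{0} = 1
g(5) = mex{0} = 1
g(6) = mex{0,1} = 2
g(7) = mex{0,1} = 2
g(8) = mex{0,1} = 2
g(9) = mex{0,1,2} = 3
So g(9) = 3.
Heap C is a plain Nim heap of size 1, so its Grundy value is 1.
By the Sprague-Grundy theorem, the Grundy value of a sum of independent games is the XOR of the component values.
Combined value = 1 ⊕ 3 ⊕ 1 = 3.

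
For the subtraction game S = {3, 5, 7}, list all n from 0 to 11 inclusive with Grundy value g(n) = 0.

Grundy values for subtraction set {3, 5, 7}:
k:     0  1  2  3  4  5  6  7  8  9 10 11
g(k):  0  0  0  1  1  1  2  2  2  3  0  0
The P-positions (g = 0) in 0..11 are 0, 1, 2, 10, 11.

0, 1, 2, 10, 11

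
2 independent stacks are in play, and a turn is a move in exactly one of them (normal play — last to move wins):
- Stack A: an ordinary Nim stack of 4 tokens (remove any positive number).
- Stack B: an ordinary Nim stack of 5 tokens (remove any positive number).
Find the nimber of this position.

Stack A is a plain Nim stack of size 4, so its Grundy value is 4.
Stack B is a plain Nim stack of size 5, so its Grundy value is 5.
The value of a disjunctive sum is the nim-sum of the parts.
Combined value = 4 XOR 5 = 1.

1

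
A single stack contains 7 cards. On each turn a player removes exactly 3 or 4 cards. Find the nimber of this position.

0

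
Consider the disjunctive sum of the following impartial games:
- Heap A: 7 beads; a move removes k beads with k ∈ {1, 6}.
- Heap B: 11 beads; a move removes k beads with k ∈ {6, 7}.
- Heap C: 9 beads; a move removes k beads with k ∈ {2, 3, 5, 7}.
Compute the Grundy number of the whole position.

1

Build the Grundy sequence for heap A with g(k) = mex{g(k−s) : s ∈ {1, 6}, s ≤ k}:
g(0) = mex{} = 0
g(1) = mex{0} = 1
g(2) = mex{1} = 0
g(3) = mex{0} = 1
g(4) = mex{1} = 0
g(5) = mex{0} = 1
g(6) = mex{0,1} = 2
g(7) = mex{1,2} = 0
So g(7) = 0.
Grundy values for heap B (subtraction set {6, 7}):
k:     0  1  2  3  4  5  6  7  8  9 10 11
g(k):  0  0  0  0  0  0  1  1  1  1  1  1
So g(11) = 1.
Build the Grundy sequence for heap C with g(k) = mex{g(k−s) : s ∈ {2, 3, 5, 7}, s ≤ k}:
g(0) = mex{} = 0
g(1) = mex{} = 0
g(2) = mex{0} = 1
g(3) = mex{0} = 1
g(4) = mex{0,1} = 2
g(5) = mex{0,1} = 2
g(6) = mex{0,1,2} = 3
g(7) = mex{0,1,2} = 3
g(8) = mex{0,1,2,3} = 4
g(9) = mex{1,2,3} = 0
So g(9) = 0.
The value of a disjunctive sum is the nim-sum of the parts.
Combined value = 0 ⊕ 1 ⊕ 0 = 1.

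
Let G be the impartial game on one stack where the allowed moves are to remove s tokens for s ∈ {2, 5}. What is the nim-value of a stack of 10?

1

Compute g(0), g(1), … for moves {2, 5}:
g(0) = mex{} = 0
g(1) = mex{} = 0
g(2) = mex{0} = 1
g(3) = mex{0} = 1
g(4) = mex{1} = 0
g(5) = mex{0,1} = 2
g(6) = mex{0} = 1
g(7) = mex{1,2} = 0
g(8) = mex{1} = 0
g(9) = mex{0} = 1
g(10) = mex{0,2} = 1
So g(10) = 1.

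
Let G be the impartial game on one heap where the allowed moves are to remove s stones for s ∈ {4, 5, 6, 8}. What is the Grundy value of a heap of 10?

Grundy values for subtraction set {4, 5, 6, 8}:
g(0) = mex{} = 0
g(1) = mex{} = 0
g(2) = mex{} = 0
g(3) = mex{} = 0
g(4) = mex{0} = 1
g(5) = mex{0} = 1
g(6) = mex{0} = 1
g(7) = mex{0} = 1
g(8) = mex{0,1} = 2
g(9) = mex{0,1} = 2
g(10) = mex{0,1} = 2
So g(10) = 2.

2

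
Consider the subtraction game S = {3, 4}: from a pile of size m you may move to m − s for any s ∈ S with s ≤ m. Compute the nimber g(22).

Build the Grundy sequence with g(k) = mex{g(k−s) : s ∈ {3, 4}, s ≤ k}:
k:     0  1  2  3  4  5  6  7  8  9 10 11 12 13 14 15 16 17 18 19 20 21 22
g(k):  0  0  0  1  1  1  2  0  0  0  1  1  1  2  0  0  0  1  1  1  2  0  0
So g(22) = 0.

0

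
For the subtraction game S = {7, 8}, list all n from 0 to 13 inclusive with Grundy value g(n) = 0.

0, 1, 2, 3, 4, 5, 6

Build the Grundy sequence with g(k) = mex{g(k−s) : s ∈ {7, 8}, s ≤ k}:
k:     0  1  2  3  4  5  6  7  8  9 10 11 12 13
g(k):  0  0  0  0  0  0  0  1  1  1  1  1  1  1
The P-positions (g = 0) in 0..13 are 0, 1, 2, 3, 4, 5, 6.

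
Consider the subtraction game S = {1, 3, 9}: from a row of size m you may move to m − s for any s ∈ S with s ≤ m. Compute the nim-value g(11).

1

Build the Grundy sequence with g(k) = mex{g(k−s) : s ∈ {1, 3, 9}, s ≤ k}:
k:     0  1  2  3  4  5  6  7  8  9 10 11
g(k):  0  1  0  1  0  1  0  1  0  1  0  1
So g(11) = 1.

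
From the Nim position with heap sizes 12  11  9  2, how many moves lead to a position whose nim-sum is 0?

3

Compute the nim-sum pairwise:
12 ^ 11 = 7
7 ^ 9 = 14
14 ^ 2 = 12
The overall nim-sum is X = 12. A heap of size p has a winning move iff p XOR X < p (reduce it to p XOR X).
  12: 12 XOR 12 = 0 < 12 — winning move (to 0).
  11: 11 XOR 12 = 7 < 11 — winning move (to 7).
  9: 9 XOR 12 = 5 < 9 — winning move (to 5).
  2: 2 XOR 12 = 14 ≥ 2 — no move.
That gives 3 winning moves.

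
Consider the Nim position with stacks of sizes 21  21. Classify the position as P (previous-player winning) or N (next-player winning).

Nim-sum: 21 ⊕ 21 = 0.
The nim-sum is 0, so this is a P-position: the player to move is in a losing position under optimal play.

P-position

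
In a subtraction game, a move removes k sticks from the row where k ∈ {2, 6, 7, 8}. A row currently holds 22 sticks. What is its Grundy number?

2

Build the Grundy sequence with g(k) = mex{g(k−s) : s ∈ {2, 6, 7, 8}, s ≤ k}:
k:     0  1  2  3  4  5  6  7  8  9 10 11 12 13 14 15 16 17 18 19 20 21 22
g(k):  0  0  1  1  0  0  1  1  2  2  3  3  2  2  0  0  1  1  0  0  1  1  2
So g(22) = 2.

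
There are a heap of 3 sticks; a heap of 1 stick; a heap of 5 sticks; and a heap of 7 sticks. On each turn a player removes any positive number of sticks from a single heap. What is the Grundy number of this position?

0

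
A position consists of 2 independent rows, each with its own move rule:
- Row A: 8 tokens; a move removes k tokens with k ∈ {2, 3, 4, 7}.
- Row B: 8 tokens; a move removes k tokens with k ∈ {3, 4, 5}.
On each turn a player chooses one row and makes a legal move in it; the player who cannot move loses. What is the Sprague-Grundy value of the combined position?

1

Grundy values for row A (subtraction set {2, 3, 4, 7}):
k:     0  1  2  3  4  5  6  7  8
g(k):  0  0  1  1  2  2  0  3  1
So g(8) = 1.
Build the Grundy sequence for row B with g(k) = mex{g(k−s) : s ∈ {3, 4, 5}, s ≤ k}:
g(0) = mex{} = 0
g(1) = mex{} = 0
g(2) = mex{} = 0
g(3) = mex{0} = 1
g(4) = mex{0} = 1
g(5) = mex{0} = 1
g(6) = mex{0,1} = 2
g(7) = mex{0,1} = 2
g(8) = mex{1} = 0
So g(8) = 0.
By the Sprague-Grundy theorem, the Grundy value of a sum of independent games is the XOR of the component values.
Combined value = 1 ⊕ 0 = 1.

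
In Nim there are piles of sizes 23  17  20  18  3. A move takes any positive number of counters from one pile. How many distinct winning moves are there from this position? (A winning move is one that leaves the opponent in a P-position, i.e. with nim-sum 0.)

3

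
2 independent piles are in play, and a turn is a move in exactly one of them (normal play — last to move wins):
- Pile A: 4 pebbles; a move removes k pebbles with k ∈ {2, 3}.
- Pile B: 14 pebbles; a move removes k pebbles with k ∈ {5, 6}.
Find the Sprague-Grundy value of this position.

Build the Grundy sequence for pile A with g(k) = mex{g(k−s) : s ∈ {2, 3}, s ≤ k}:
g(0) = mex{} = 0
g(1) = mex{} = 0
g(2) = mex{0} = 1
g(3) = mex{0} = 1
g(4) = mex{0,1} = 2
So g(4) = 2.
Build the Grundy sequence for pile B with g(k) = mex{g(k−s) : s ∈ {5, 6}, s ≤ k}:
k:     0  1  2  3  4  5  6  7  8  9 10 11 12 13 14
g(k):  0  0  0  0  0  1  1  1  1  1  2  0  0  0  0
So g(14) = 0.
The value of a disjunctive sum is the nim-sum of the parts.
Combined value = 2 ⊕ 0 = 2.

2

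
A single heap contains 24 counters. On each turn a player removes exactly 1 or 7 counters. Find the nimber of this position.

Compute g(0), g(1), … for moves {1, 7}:
k:     0  1  2  3  4  5  6  7  8  9 10 11 12 13 14 15 16 17 18 19 20 21 22 23 24
g(k):  0  1  0  1  0  1  0  1  0  1  0  1  0  1  0  1  0  1  0  1  0  1  0  1  0
So g(24) = 0.

0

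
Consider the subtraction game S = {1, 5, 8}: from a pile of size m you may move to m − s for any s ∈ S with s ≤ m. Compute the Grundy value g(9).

3

Grundy values for subtraction set {1, 5, 8}:
k:     0  1  2  3  4  5  6  7  8  9
g(k):  0  1  0  1  0  1  0  1  2  3
So g(9) = 3.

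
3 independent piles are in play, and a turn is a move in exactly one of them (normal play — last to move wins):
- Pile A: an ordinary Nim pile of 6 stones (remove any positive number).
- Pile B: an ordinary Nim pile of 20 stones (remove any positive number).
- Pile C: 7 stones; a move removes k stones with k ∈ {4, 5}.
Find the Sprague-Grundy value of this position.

Pile A is a plain Nim pile of size 6, so its Grundy value is 6.
Pile B is a plain Nim pile of size 20, so its Grundy value is 20.
For pile C, compute g(0), g(1), … with moves {4, 5}:
k:     0  1  2  3  4  5  6  7
g(k):  0  0  0  0  1  1  1  1
So g(7) = 1.
The value of a disjunctive sum is the nim-sum of the parts.
Combined value = 6 XOR 20 XOR 1 = 19.

19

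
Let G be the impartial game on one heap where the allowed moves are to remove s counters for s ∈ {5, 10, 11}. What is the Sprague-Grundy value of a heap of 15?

3

Compute g(0), g(1), … for moves {5, 10, 11}:
k:     0  1  2  3  4  5  6  7  8  9 10 11 12 13 14 15
g(k):  0  0  0  0  0  1  1  1  1  1  2  2  2  2  2  3
So g(15) = 3.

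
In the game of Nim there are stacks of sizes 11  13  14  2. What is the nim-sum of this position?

Compute the nim-sum pairwise:
11 ^ 13 = 6
6 ^ 14 = 8
8 ^ 2 = 10

10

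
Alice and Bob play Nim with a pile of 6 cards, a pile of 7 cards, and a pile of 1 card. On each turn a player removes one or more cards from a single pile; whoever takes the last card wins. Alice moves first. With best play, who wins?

Compute the nim-sum pairwise:
6 XOR 7 = 1
1 XOR 1 = 0
The nim-sum is 0, so this is a P-position: the player to move is in a losing position under optimal play; Alice is about to move from it and so loses — Bob wins.

Bob wins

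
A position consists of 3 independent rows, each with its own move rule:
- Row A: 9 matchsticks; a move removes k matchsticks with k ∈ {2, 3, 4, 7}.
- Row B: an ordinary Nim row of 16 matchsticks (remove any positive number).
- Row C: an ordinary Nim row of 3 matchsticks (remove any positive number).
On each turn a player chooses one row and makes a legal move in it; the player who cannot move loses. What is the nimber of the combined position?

For row A, compute g(0), g(1), … with moves {2, 3, 4, 7}:
k:     0  1  2  3  4  5  6  7  8  9
g(k):  0  0  1  1  2  2  0  3  1  4
So g(9) = 4.
Row B is a plain Nim row of size 16, so its Grundy value is 16.
Row C is a plain Nim row of size 3, so its Grundy value is 3.
By the Sprague-Grundy theorem, the Grundy value of a sum of independent games is the XOR of the component values.
Combined value = 4 ⊕ 16 ⊕ 3 = 23.

23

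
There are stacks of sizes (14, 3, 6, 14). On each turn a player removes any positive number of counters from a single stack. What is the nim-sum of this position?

5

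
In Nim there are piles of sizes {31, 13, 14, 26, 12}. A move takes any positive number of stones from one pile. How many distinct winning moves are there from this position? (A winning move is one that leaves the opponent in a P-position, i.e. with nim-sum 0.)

5

Compute the nim-sum pairwise:
31 ^ 13 = 18
18 ^ 14 = 28
28 ^ 26 = 6
6 ^ 12 = 10
The overall nim-sum is X = 10. A pile of size p has a winning move iff p XOR X < p (reduce it to p XOR X).
  31: 31 XOR 10 = 21 < 31 — winning move (to 21).
  13: 13 XOR 10 = 7 < 13 — winning move (to 7).
  14: 14 XOR 10 = 4 < 14 — winning move (to 4).
  26: 26 XOR 10 = 16 < 26 — winning move (to 16).
  12: 12 XOR 10 = 6 < 12 — winning move (to 6).
That gives 5 winning moves.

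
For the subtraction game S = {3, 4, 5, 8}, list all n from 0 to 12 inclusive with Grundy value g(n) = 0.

0, 1, 2, 11, 12

Build the Grundy sequence with g(k) = mex{g(k−s) : s ∈ {3, 4, 5, 8}, s ≤ k}:
k:     0  1  2  3  4  5  6  7  8  9 10 11 12
g(k):  0  0  0  1  1  1  2  2  2  3  3  0  0
The P-positions (g = 0) in 0..12 are 0, 1, 2, 11, 12.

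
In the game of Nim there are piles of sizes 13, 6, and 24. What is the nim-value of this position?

19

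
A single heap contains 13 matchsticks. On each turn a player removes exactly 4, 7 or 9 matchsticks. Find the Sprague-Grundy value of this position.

Grundy values for subtraction set {4, 7, 9}:
g(0) = mex{} = 0
g(1) = mex{} = 0
g(2) = mex{} = 0
g(3) = mex{} = 0
g(4) = mex{0} = 1
g(5) = mex{0} = 1
g(6) = mex{0} = 1
g(7) = mex{0} = 1
g(8) = mex{0,1} = 2
g(9) = mex{0,1} = 2
g(10) = mex{0,1} = 2
g(11) = mex{0,1} = 2
g(12) = mex{0,1,2} = 3
g(13) = mex{1,2} = 0
So g(13) = 0.

0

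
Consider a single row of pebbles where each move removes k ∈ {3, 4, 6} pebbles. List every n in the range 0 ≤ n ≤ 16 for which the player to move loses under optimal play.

Build the Grundy sequence with g(k) = mex{g(k−s) : s ∈ {3, 4, 6}, s ≤ k}:
k:     0  1  2  3  4  5  6  7  8  9 10 11 12 13 14 15 16
g(k):  0  0  0  1  1  1  2  2  2  0  0  0  1  1  1  2  2
The P-positions (g = 0) in 0..16 are 0, 1, 2, 9, 10, 11.

0, 1, 2, 9, 10, 11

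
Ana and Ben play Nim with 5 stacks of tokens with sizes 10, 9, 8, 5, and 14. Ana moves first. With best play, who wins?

Ben wins

Nim-sum: 10 ^ 9 ^ 8 ^ 5 ^ 14 = 0.
The nim-sum is 0, so this is a P-position: the player to move is in a losing position under optimal play; Ana is about to move from it and so loses — Ben wins.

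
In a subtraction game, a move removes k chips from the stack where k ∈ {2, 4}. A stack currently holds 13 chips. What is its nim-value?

0

Compute g(0), g(1), … for moves {2, 4}:
k:     0  1  2  3  4  5  6  7  8  9 10 11 12 13
g(k):  0  0  1  1  2  2  0  0  1  1  2  2  0  0
So g(13) = 0.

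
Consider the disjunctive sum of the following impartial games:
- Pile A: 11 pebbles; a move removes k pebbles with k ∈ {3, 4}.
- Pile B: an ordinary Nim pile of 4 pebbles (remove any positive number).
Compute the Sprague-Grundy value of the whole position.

5

Build the Grundy sequence for pile A with g(k) = mex{g(k−s) : s ∈ {3, 4}, s ≤ k}:
g(0) = mex{} = 0
g(1) = mex{} = 0
g(2) = mex{} = 0
g(3) = mex{0} = 1
g(4) = mex{0} = 1
g(5) = mex{0} = 1
g(6) = mex{0,1} = 2
g(7) = mex{1} = 0
g(8) = mex{1} = 0
g(9) = mex{1,2} = 0
g(10) = mex{0,2} = 1
g(11) = mex{0} = 1
So g(11) = 1.
Pile B is a plain Nim pile of size 4, so its Grundy value is 4.
The value of a disjunctive sum is the nim-sum of the parts.
Combined value = 1 XOR 4 = 5.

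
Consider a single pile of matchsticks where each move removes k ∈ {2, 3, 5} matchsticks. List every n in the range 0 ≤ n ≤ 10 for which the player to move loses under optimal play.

Grundy values for subtraction set {2, 3, 5}:
k:     0  1  2  3  4  5  6  7  8  9 10
g(k):  0  0  1  1  2  2  3  0  0  1  1
The P-positions (g = 0) in 0..10 are 0, 1, 7, 8.

0, 1, 7, 8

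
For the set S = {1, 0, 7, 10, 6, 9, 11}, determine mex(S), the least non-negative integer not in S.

The values 0, 1 are all present; 2 is the first non-negative integer missing from the set.

2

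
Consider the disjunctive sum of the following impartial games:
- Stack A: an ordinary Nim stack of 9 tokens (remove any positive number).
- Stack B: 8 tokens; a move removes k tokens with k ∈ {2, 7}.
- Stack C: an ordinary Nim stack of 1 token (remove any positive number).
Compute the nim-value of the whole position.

10

Stack A is a plain Nim stack of size 9, so its Grundy value is 9.
Build the Grundy sequence for stack B with g(k) = mex{g(k−s) : s ∈ {2, 7}, s ≤ k}:
k:     0  1  2  3  4  5  6  7  8
g(k):  0  0  1  1  0  0  1  1  2
So g(8) = 2.
Stack C is a plain Nim stack of size 1, so its Grundy value is 1.
By the Sprague-Grundy theorem, the Grundy value of a sum of independent games is the XOR of the component values.
Combined value = 9 ⊕ 2 ⊕ 1 = 10.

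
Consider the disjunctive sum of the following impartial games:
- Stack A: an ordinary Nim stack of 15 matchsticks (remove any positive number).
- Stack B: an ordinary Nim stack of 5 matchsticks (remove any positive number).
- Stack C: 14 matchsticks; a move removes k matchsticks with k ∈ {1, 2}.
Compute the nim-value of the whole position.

8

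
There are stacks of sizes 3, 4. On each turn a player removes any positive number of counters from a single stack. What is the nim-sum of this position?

7

Write each in binary and XOR column by column:
  011  (3)
  100  (4)
  ---
  111  (7)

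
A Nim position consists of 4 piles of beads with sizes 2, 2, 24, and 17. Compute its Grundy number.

9

Nim-sum: 2 ⊕ 2 ⊕ 24 ⊕ 17 = 9.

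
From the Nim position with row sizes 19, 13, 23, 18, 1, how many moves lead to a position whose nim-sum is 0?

3

In binary:
  10011  (19)
  01101  (13)
  10111  (23)
  10010  (18)
  00001  (1)
  -----
  11010  (26)
The overall nim-sum is X = 26. A row of size p has a winning move iff p XOR X < p (reduce it to p XOR X).
  19: 19 XOR 26 = 9 < 19 — winning move (to 9).
  13: 13 XOR 26 = 23 ≥ 13 — no move.
  23: 23 XOR 26 = 13 < 23 — winning move (to 13).
  18: 18 XOR 26 = 8 < 18 — winning move (to 8).
  1: 1 XOR 26 = 27 ≥ 1 — no move.
That gives 3 winning moves.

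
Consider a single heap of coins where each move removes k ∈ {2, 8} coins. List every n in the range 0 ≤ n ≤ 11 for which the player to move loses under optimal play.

0, 1, 4, 5, 10, 11

Build the Grundy sequence with g(k) = mex{g(k−s) : s ∈ {2, 8}, s ≤ k}:
k:     0  1  2  3  4  5  6  7  8  9 10 11
g(k):  0  0  1  1  0  0  1  1  2  2  0  0
The P-positions (g = 0) in 0..11 are 0, 1, 4, 5, 10, 11.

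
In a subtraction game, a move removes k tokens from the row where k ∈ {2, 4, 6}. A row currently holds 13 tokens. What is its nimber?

2

Build the Grundy sequence with g(k) = mex{g(k−s) : s ∈ {2, 4, 6}, s ≤ k}:
k:     0  1  2  3  4  5  6  7  8  9 10 11 12 13
g(k):  0  0  1  1  2  2  3  3  0  0  1  1  2  2
So g(13) = 2.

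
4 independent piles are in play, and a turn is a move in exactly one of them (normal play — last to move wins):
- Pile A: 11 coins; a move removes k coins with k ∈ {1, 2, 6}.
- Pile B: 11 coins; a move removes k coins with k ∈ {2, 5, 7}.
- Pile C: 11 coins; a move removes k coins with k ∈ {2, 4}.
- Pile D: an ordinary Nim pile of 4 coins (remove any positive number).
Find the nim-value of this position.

4

Build the Grundy sequence for pile A with g(k) = mex{g(k−s) : s ∈ {1, 2, 6}, s ≤ k}:
g(0) = mex{} = 0
g(1) = mex{0} = 1
g(2) = mex{0,1} = 2
g(3) = mex{1,2} = 0
g(4) = mex{0,2} = 1
g(5) = mex{0,1} = 2
g(6) = mex{0,1,2} = 3
g(7) = mex{1,2,3} = 0
g(8) = mex{0,2,3} = 1
g(9) = mex{0,1} = 2
g(10) = mex{1,2} = 0
g(11) = mex{0,2} = 1
So g(11) = 1.
For pile B, compute g(0), g(1), … with moves {2, 5, 7}:
k:     0  1  2  3  4  5  6  7  8  9 10 11
g(k):  0  0  1  1  0  2  1  3  2  2  0  3
So g(11) = 3.
Grundy values for pile C (subtraction set {2, 4}):
g(0) = mex{} = 0
g(1) = mex{} = 0
g(2) = mex{0} = 1
g(3) = mex{0} = 1
g(4) = mex{0,1} = 2
g(5) = mex{0,1} = 2
g(6) = mex{1,2} = 0
g(7) = mex{1,2} = 0
g(8) = mex{0,2} = 1
g(9) = mex{0,2} = 1
g(10) = mex{0,1} = 2
g(11) = mex{0,1} = 2
So g(11) = 2.
Pile D is a plain Nim pile of size 4, so its Grundy value is 4.
The value of a disjunctive sum is the nim-sum of the parts.
Combined value = 1 ⊕ 3 ⊕ 2 ⊕ 4 = 4.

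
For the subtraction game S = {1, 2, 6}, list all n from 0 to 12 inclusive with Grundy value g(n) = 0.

0, 3, 7, 10

Grundy values for subtraction set {1, 2, 6}:
k:     0  1  2  3  4  5  6  7  8  9 10 11 12
g(k):  0  1  2  0  1  2  3  0  1  2  0  1  2
The P-positions (g = 0) in 0..12 are 0, 3, 7, 10.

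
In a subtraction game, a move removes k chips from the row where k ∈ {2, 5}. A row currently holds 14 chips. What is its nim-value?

0

Build the Grundy sequence with g(k) = mex{g(k−s) : s ∈ {2, 5}, s ≤ k}:
g(0) = mex{} = 0
g(1) = mex{} = 0
g(2) = mex{0} = 1
g(3) = mex{0} = 1
g(4) = mex{1} = 0
g(5) = mex{0,1} = 2
g(6) = mex{0} = 1
g(7) = mex{1,2} = 0
g(8) = mex{1} = 0
g(9) = mex{0} = 1
g(10) = mex{0,2} = 1
g(11) = mex{1} = 0
g(12) = mex{0,1} = 2
g(13) = mex{0} = 1
g(14) = mex{1,2} = 0
So g(14) = 0.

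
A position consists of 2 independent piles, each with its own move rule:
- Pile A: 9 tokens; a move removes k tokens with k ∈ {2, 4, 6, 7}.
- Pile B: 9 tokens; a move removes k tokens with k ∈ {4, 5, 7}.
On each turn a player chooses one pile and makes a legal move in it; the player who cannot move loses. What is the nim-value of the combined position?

2

For pile A, compute g(0), g(1), … with moves {2, 4, 6, 7}:
g(0) = mex{} = 0
g(1) = mex{} = 0
g(2) = mex{0} = 1
g(3) = mex{0} = 1
g(4) = mex{0,1} = 2
g(5) = mex{0,1} = 2
g(6) = mex{0,1,2} = 3
g(7) = mex{0,1,2} = 3
g(8) = mex{0,1,2,3} = 4
g(9) = mex{1,2,3} = 0
So g(9) = 0.
Build the Grundy sequence for pile B with g(k) = mex{g(k−s) : s ∈ {4, 5, 7}, s ≤ k}:
g(0) = mex{} = 0
g(1) = mex{} = 0
g(2) = mex{} = 0
g(3) = mex{} = 0
g(4) = mex{0} = 1
g(5) = mex{0} = 1
g(6) = mex{0} = 1
g(7) = mex{0} = 1
g(8) = mex{0,1} = 2
g(9) = mex{0,1} = 2
So g(9) = 2.
By the Sprague-Grundy theorem, the Grundy value of a sum of independent games is the XOR of the component values.
Combined value = 0 XOR 2 = 2.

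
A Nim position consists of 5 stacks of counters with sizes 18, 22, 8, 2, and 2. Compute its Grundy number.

12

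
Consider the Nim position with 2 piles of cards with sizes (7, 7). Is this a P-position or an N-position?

P-position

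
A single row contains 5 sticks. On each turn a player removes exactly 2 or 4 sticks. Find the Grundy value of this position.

Compute g(0), g(1), … for moves {2, 4}:
g(0) = mex{} = 0
g(1) = mex{} = 0
g(2) = mex{0} = 1
g(3) = mex{0} = 1
g(4) = mex{0,1} = 2
g(5) = mex{0,1} = 2
So g(5) = 2.

2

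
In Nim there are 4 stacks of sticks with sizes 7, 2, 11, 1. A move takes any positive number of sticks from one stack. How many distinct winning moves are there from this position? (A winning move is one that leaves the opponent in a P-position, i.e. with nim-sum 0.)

Compute the nim-sum pairwise:
7 ^ 2 = 5
5 ^ 11 = 14
14 ^ 1 = 15
The overall nim-sum is X = 15. A stack of size p has a winning move iff p XOR X < p (reduce it to p XOR X).
  7: 7 XOR 15 = 8 ≥ 7 — no move.
  2: 2 XOR 15 = 13 ≥ 2 — no move.
  11: 11 XOR 15 = 4 < 11 — winning move (to 4).
  1: 1 XOR 15 = 14 ≥ 1 — no move.
That gives 1 winning move.

1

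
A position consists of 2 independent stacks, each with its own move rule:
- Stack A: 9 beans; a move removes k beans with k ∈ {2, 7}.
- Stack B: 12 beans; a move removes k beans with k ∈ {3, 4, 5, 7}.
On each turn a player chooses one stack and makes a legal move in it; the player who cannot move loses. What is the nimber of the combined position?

0

Grundy values for stack A (subtraction set {2, 7}):
g(0) = mex{} = 0
g(1) = mex{} = 0
g(2) = mex{0} = 1
g(3) = mex{0} = 1
g(4) = mex{1} = 0
g(5) = mex{1} = 0
g(6) = mex{0} = 1
g(7) = mex{0} = 1
g(8) = mex{0,1} = 2
g(9) = mex{1} = 0
So g(9) = 0.
Build the Grundy sequence for stack B with g(k) = mex{g(k−s) : s ∈ {3, 4, 5, 7}, s ≤ k}:
k:     0  1  2  3  4  5  6  7  8  9 10 11 12
g(k):  0  0  0  1  1  1  2  2  2  3  0  0  0
So g(12) = 0.
By the Sprague-Grundy theorem, the Grundy value of a sum of independent games is the XOR of the component values.
Combined value = 0 XOR 0 = 0.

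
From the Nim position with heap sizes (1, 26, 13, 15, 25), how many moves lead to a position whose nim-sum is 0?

In binary:
  00001  (1)
  11010  (26)
  01101  (13)
  01111  (15)
  11001  (25)
  -----
  00000  (0)
The nim-sum is already 0, so every move leaves a nonzero nim-sum — there are no winning moves.

0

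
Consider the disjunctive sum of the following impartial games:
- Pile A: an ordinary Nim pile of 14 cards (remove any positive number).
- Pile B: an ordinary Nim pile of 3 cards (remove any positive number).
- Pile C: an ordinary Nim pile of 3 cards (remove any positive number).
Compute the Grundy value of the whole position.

14

Pile A is a plain Nim pile of size 14, so its Grundy value is 14.
Pile B is a plain Nim pile of size 3, so its Grundy value is 3.
Pile C is a plain Nim pile of size 3, so its Grundy value is 3.
By the Sprague-Grundy theorem, the Grundy value of a sum of independent games is the XOR of the component values.
Combined value = 14 ⊕ 3 ⊕ 3 = 14.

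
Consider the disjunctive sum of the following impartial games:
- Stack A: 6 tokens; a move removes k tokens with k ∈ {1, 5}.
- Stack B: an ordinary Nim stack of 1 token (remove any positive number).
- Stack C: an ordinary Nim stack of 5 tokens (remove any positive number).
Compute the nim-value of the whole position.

4

Grundy values for stack A (subtraction set {1, 5}):
k:     0  1  2  3  4  5  6
g(k):  0  1  0  1  0  1  0
So g(6) = 0.
Stack B is a plain Nim stack of size 1, so its Grundy value is 1.
Stack C is a plain Nim stack of size 5, so its Grundy value is 5.
By the Sprague-Grundy theorem, the Grundy value of a sum of independent games is the XOR of the component values.
Combined value = 0 ⊕ 1 ⊕ 5 = 4.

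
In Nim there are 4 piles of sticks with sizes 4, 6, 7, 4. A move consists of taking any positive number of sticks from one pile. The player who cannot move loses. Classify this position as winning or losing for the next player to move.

Winning position

Write each in binary and XOR column by column:
  100  (4)
  110  (6)
  111  (7)
  100  (4)
  ---
  001  (1)
The nim-sum is 1 ≠ 0, so this is an N-position: the player to move can win.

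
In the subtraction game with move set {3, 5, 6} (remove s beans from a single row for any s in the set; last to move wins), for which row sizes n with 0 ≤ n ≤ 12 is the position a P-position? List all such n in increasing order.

0, 1, 2, 9, 10, 11

Compute g(0), g(1), … for moves {3, 5, 6}:
k:     0  1  2  3  4  5  6  7  8  9 10 11 12
g(k):  0  0  0  1  1  1  2  2  2  0  0  0  1
The P-positions (g = 0) in 0..12 are 0, 1, 2, 9, 10, 11.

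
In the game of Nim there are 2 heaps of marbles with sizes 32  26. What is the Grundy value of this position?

58

Compute the nim-sum pairwise:
32 XOR 26 = 58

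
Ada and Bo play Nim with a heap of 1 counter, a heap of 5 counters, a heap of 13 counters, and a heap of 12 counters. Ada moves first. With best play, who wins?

Ada wins

Bitwise XOR of the heap sizes:
  0001  (1)
  0101  (5)
  1101  (13)
  1100  (12)
  ----
  0101  (5)
The nim-sum is 5 ≠ 0, so this is an N-position: the player to move can win; Ada has a winning move.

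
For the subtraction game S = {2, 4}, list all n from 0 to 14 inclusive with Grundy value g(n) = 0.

0, 1, 6, 7, 12, 13

Build the Grundy sequence with g(k) = mex{g(k−s) : s ∈ {2, 4}, s ≤ k}:
g(0) = mex{} = 0
g(1) = mex{} = 0
g(2) = mex{0} = 1
g(3) = mex{0} = 1
g(4) = mex{0,1} = 2
g(5) = mex{0,1} = 2
g(6) = mex{1,2} = 0
g(7) = mex{1,2} = 0
g(8) = mex{0,2} = 1
g(9) = mex{0,2} = 1
g(10) = mex{0,1} = 2
g(11) = mex{0,1} = 2
g(12) = mex{1,2} = 0
g(13) = mex{1,2} = 0
g(14) = mex{0,2} = 1
The P-positions (g = 0) in 0..14 are 0, 1, 6, 7, 12, 13.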